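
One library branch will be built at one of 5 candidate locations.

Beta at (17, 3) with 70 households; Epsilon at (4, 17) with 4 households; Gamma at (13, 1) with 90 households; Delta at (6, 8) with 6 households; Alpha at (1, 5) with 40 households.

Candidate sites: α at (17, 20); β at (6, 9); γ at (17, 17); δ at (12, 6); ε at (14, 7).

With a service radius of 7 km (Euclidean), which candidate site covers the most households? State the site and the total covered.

Coverage radius r = 7 km; a point is covered iff (Δx)²+(Δy)² ≤ 7² = 49.
  α (17, 20): covers {none} → 0
  β (6, 9): covers {Delta, Alpha} → 46
  γ (17, 17): covers {none} → 0
  δ (12, 6): covers {Beta, Gamma, Delta} → 166
  ε (14, 7): covers {Beta, Gamma} → 160
Maximum coverage at δ: 166 households.

δ, covering 166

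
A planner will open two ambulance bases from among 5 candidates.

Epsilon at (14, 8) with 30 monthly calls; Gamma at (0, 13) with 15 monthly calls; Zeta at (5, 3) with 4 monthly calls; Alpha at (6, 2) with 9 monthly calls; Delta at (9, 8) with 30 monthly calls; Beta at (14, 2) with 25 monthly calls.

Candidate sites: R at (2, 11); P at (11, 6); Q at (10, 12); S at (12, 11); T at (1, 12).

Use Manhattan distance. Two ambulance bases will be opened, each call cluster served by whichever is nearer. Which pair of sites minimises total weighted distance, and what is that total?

{P, T}, total 592

Evaluate every pair (each demand assigned to the nearer of the two):
  {P, T}: total = 592
  {R, P}: total = 622
  {P, Q}: total = 727
  {P, S}: total = 772
  {S, T}: total = 822
  {R, S}: total = 826
  {Q, S}: total = 922
  {Q, T}: total = 948
  {R, Q}: total = 961
  {R, T}: total = 1466
Best pair: {P, T} with total 592.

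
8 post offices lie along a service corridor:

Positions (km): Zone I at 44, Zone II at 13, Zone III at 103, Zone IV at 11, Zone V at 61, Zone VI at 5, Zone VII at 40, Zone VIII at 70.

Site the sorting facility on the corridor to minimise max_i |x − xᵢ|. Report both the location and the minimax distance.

location 54, max distance 49

The 1-center on a line is the midpoint of the two extreme points: leftmost at 5, rightmost at 103.
Optimal location = (5 + 103)/2 = 54; maximum distance = (103 − 5)/2 = 49.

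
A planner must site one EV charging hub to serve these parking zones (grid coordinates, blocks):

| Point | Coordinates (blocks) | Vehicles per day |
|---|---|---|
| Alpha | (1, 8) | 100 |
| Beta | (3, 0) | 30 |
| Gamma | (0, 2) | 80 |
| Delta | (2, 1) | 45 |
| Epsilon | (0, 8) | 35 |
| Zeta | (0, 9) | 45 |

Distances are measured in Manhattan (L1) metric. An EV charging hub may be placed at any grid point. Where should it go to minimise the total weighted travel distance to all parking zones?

Manhattan distance separates: Σwᵢ(|x−xᵢ|+|y−yᵢ|) = Σwᵢ|x−xᵢ| + Σwᵢ|y−yᵢ|, so x and y are optimised independently as 1-D weighted medians.
Total weight W = 335; half = 167.5.
x-coordinate, sorted with cumulative weight:
  x=0 (Gamma, w=80) cum 80
  x=0 (Epsilon, w=35) cum 115
  x=0 (Zeta, w=45) cum 160
  x=1 (Alpha, w=100) cum 260  ← median
  x=2 (Delta, w=45) cum 305
  x=3 (Beta, w=30) cum 335
⇒ x* = 1
y-coordinate, sorted with cumulative weight:
  y=0 (Beta, w=30) cum 30
  y=1 (Delta, w=45) cum 75
  y=2 (Gamma, w=80) cum 155
  y=8 (Alpha, w=100) cum 255  ← median
  y=8 (Epsilon, w=35) cum 290
  y=9 (Zeta, w=45) cum 335
⇒ y* = 8

(1, 8)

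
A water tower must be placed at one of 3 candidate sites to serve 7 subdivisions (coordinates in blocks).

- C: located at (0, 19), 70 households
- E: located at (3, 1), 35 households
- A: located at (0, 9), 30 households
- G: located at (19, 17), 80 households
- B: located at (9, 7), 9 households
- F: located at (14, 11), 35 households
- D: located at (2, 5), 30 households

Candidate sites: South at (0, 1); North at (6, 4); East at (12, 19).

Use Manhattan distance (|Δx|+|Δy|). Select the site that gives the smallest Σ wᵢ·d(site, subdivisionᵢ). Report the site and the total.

East, total 4370 blocks

Total weighted distance at each candidate:
  South (0, 1): total = 5560
  North (6, 4): total = 4819
  East (12, 19): total = 4370
Minimum is at East with total 4370 blocks.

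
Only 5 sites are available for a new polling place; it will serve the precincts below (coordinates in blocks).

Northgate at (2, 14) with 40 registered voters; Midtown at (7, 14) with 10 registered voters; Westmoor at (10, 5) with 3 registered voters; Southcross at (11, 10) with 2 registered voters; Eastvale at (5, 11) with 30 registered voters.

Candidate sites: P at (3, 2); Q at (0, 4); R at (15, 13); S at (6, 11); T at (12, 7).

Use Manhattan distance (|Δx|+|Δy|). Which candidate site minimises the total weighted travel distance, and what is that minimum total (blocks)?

Total weighted distance at each candidate:
  P (3, 2): total = 1072
  Q (0, 4): total = 1077
  R (15, 13): total = 1063
  S (6, 11): total = 392
  T (12, 7): total = 1150
Minimum is at S with total 392 blocks.

S, total 392 blocks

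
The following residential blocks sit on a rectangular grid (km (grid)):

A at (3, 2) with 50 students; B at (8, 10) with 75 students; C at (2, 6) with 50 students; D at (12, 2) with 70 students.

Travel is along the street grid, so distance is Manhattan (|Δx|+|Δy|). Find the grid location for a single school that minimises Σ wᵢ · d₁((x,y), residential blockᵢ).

Manhattan distance separates: Σwᵢ(|x−xᵢ|+|y−yᵢ|) = Σwᵢ|x−xᵢ| + Σwᵢ|y−yᵢ|, so x and y are optimised independently as 1-D weighted medians.
Total weight W = 245; half = 122.5.
x-coordinate, sorted with cumulative weight:
  x=2 (C, w=50) cum 50
  x=3 (A, w=50) cum 100
  x=8 (B, w=75) cum 175  ← median
  x=12 (D, w=70) cum 245
⇒ x* = 8
y-coordinate, sorted with cumulative weight:
  y=2 (A, w=50) cum 50
  y=2 (D, w=70) cum 120
  y=6 (C, w=50) cum 170  ← median
  y=10 (B, w=75) cum 245
⇒ y* = 6

(8, 6)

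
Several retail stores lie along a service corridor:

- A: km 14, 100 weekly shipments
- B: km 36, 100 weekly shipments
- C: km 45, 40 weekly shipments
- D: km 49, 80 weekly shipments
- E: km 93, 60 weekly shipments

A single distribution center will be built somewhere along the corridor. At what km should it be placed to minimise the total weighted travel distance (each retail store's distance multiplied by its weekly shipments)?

x = 36

For a sum of weighted absolute distances on a line, the optimum is the weighted median (not the mean). Total weight W = 380; half-weight = 190.
Sort by position and accumulate weight:
  km 14 (A, w=100) → cum 100
  km 36 (B, w=100) → cum 200  ≥ 190 → median here
  km 45 (C, w=40) → cum 240
  km 49 (D, w=80) → cum 320
  km 93 (E, w=60) → cum 380
Optimal location: km 36.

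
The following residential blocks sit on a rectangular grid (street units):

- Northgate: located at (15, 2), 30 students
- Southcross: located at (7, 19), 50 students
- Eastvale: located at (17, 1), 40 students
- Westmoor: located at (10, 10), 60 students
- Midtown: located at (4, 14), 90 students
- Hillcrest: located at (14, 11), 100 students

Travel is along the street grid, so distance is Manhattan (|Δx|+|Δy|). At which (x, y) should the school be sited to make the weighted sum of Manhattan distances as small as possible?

Manhattan distance separates: Σwᵢ(|x−xᵢ|+|y−yᵢ|) = Σwᵢ|x−xᵢ| + Σwᵢ|y−yᵢ|, so x and y are optimised independently as 1-D weighted medians.
Total weight W = 370; half = 185.
x-coordinate, sorted with cumulative weight:
  x=4 (Midtown, w=90) cum 90
  x=7 (Southcross, w=50) cum 140
  x=10 (Westmoor, w=60) cum 200  ← median
  x=14 (Hillcrest, w=100) cum 300
  x=15 (Northgate, w=30) cum 330
  x=17 (Eastvale, w=40) cum 370
⇒ x* = 10
y-coordinate, sorted with cumulative weight:
  y=1 (Eastvale, w=40) cum 40
  y=2 (Northgate, w=30) cum 70
  y=10 (Westmoor, w=60) cum 130
  y=11 (Hillcrest, w=100) cum 230  ← median
  y=14 (Midtown, w=90) cum 320
  y=19 (Southcross, w=50) cum 370
⇒ y* = 11

(10, 11)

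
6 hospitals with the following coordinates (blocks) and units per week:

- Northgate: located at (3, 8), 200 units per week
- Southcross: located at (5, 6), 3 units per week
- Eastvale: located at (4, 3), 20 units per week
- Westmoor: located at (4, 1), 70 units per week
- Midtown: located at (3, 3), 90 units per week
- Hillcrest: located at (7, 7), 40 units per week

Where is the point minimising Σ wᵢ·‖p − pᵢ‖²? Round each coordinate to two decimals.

(3.61, 5.43)

The minimiser of Σwᵢ‖p−pᵢ‖² is the weighted centroid p* = (Σwᵢpᵢ)/(Σwᵢ).
Σwᵢ = 423.
Σwᵢxᵢ = 200·3 + 3·5 + 20·4 + 70·4 + 90·3 + 40·7 = 1525.
Σwᵢyᵢ = 200·8 + 3·6 + 20·3 + 70·1 + 90·3 + 40·7 = 2298.
x* = 1525/423 = 3.61, y* = 2298/423 = 5.43.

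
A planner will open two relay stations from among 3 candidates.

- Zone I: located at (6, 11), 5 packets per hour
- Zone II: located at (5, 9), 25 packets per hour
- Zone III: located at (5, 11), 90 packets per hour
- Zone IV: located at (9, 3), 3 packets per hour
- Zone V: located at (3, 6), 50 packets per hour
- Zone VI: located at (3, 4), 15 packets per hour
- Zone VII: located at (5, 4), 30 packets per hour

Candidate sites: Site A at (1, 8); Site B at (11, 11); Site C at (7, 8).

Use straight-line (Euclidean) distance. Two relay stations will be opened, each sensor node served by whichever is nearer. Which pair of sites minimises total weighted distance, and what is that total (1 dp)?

{Site A, Site C}, total 755.0

Evaluate every pair (each demand assigned to the nearer of the two):
  {Site A, Site C}: total = 755.0
  {Site B, Site C}: total = 855.0
  {Site A, Site B}: total = 981.0
Best pair: {Site A, Site C} with total 755.0.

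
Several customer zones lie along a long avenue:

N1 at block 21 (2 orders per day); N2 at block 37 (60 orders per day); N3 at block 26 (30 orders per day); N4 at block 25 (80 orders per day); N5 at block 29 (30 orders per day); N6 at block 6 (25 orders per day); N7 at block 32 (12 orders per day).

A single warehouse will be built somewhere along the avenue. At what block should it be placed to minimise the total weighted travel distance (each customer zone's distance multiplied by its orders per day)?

For a sum of weighted absolute distances on a line, the optimum is the weighted median (not the mean). Total weight W = 239; half-weight = 119.5.
Sort by position and accumulate weight:
  block 6 (N6, w=25) → cum 25
  block 21 (N1, w=2) → cum 27
  block 25 (N4, w=80) → cum 107
  block 26 (N3, w=30) → cum 137  ≥ 119.5 → median here
  block 29 (N5, w=30) → cum 167
  block 32 (N7, w=12) → cum 179
  block 37 (N2, w=60) → cum 239
Optimal location: block 26.

x = 26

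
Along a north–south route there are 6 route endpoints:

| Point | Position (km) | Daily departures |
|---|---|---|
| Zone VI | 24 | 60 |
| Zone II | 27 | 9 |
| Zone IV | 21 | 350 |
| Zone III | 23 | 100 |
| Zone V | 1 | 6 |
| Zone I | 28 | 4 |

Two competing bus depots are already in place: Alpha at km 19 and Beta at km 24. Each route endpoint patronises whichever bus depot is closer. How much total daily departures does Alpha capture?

The indifferent point is the midpoint (19+24)/2 = 21.5; route endpoints left of it (closer to Alpha at 19) go to Alpha, those right go to Beta.
  Zone V at 1 (w=6) → Alpha
  Zone IV at 21 (w=350) → Alpha
  Zone III at 23 (w=100) → Beta
  Zone VI at 24 (w=60) → Beta
  Zone II at 27 (w=9) → Beta
  Zone I at 28 (w=4) → Beta
Alpha captures 356; Beta captures 173.

356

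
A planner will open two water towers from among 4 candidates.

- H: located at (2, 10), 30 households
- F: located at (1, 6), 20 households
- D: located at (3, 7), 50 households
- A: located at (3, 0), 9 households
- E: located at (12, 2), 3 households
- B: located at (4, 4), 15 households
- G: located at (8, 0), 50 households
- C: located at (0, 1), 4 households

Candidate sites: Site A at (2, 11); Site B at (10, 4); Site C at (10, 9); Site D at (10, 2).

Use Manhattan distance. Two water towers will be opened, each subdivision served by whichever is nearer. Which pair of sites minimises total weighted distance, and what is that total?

Evaluate every pair (each demand assigned to the nearer of the two):
  {Site A, Site D}: total = 851
  {Site A, Site B}: total = 949
  {Site A, Site C}: total = 1268
  {Site C, Site D}: total = 1411
  {Site B, Site C}: total = 1493
  {Site B, Site D}: total = 1561
Best pair: {Site A, Site D} with total 851.

{Site A, Site D}, total 851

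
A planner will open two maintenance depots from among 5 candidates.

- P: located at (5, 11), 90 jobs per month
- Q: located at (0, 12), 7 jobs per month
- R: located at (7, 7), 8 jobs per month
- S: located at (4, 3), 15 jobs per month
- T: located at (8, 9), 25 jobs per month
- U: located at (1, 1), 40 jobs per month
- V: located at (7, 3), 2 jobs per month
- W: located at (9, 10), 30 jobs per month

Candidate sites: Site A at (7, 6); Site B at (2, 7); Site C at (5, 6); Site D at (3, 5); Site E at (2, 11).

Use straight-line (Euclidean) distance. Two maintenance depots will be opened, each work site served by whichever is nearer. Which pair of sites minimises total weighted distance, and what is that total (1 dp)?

Evaluate every pair (each demand assigned to the nearer of the two):
  {Site A, Site E}: total = 888.9
  {Site C, Site E}: total = 890.1
  {Site D, Site E}: total = 913.0
  {Site A, Site D}: total = 977.6
  {Site C, Site D}: total = 1016.6
  {Site B, Site E}: total = 1019.1
  {Site A, Site B}: total = 1021.9
  {Site A, Site C}: total = 1035.5
  {Site B, Site C}: total = 1079.3
  {Site B, Site D}: total = 1131.4
Best pair: {Site A, Site E} with total 888.9.

{Site A, Site E}, total 888.9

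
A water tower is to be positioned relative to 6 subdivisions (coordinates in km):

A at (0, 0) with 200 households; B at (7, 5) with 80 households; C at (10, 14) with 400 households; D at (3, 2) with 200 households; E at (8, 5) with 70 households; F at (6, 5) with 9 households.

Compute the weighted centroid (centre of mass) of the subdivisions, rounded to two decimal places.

(6.02, 7.09)

The minimiser of Σwᵢ‖p−pᵢ‖² is the weighted centroid p* = (Σwᵢpᵢ)/(Σwᵢ).
Σwᵢ = 959.
Σwᵢxᵢ = 200·0 + 80·7 + 400·10 + 200·3 + 70·8 + 9·6 = 5774.
Σwᵢyᵢ = 200·0 + 80·5 + 400·14 + 200·2 + 70·5 + 9·5 = 6795.
x* = 5774/959 = 6.02, y* = 6795/959 = 7.09.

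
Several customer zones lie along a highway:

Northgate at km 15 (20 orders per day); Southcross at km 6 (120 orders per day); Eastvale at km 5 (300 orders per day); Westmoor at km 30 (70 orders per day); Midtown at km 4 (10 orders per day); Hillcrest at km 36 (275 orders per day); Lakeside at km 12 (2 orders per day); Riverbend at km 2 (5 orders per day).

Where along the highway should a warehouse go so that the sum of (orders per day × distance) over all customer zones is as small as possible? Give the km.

For a sum of weighted absolute distances on a line, the optimum is the weighted median (not the mean). Total weight W = 802; half-weight = 401.
Sort by position and accumulate weight:
  km 2 (Riverbend, w=5) → cum 5
  km 4 (Midtown, w=10) → cum 15
  km 5 (Eastvale, w=300) → cum 315
  km 6 (Southcross, w=120) → cum 435  ≥ 401 → median here
  km 12 (Lakeside, w=2) → cum 437
  km 15 (Northgate, w=20) → cum 457
  km 30 (Westmoor, w=70) → cum 527
  km 36 (Hillcrest, w=275) → cum 802
Optimal location: km 6.

x = 6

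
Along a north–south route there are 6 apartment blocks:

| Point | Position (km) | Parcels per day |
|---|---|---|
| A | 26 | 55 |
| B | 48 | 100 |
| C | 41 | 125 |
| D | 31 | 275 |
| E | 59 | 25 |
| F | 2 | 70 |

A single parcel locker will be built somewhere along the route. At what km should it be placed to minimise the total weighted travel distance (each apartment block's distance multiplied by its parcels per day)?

x = 31

For a sum of weighted absolute distances on a line, the optimum is the weighted median (not the mean). Total weight W = 650; half-weight = 325.
Sort by position and accumulate weight:
  km 2 (F, w=70) → cum 70
  km 26 (A, w=55) → cum 125
  km 31 (D, w=275) → cum 400  ≥ 325 → median here
  km 41 (C, w=125) → cum 525
  km 48 (B, w=100) → cum 625
  km 59 (E, w=25) → cum 650
Optimal location: km 31.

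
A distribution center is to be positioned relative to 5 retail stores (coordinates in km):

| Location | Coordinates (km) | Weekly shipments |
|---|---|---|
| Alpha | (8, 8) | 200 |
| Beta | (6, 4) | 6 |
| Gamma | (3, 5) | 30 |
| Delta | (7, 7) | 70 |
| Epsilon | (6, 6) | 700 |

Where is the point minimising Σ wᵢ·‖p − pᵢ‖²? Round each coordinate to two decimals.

The minimiser of Σwᵢ‖p−pᵢ‖² is the weighted centroid p* = (Σwᵢpᵢ)/(Σwᵢ).
Σwᵢ = 1006.
Σwᵢxᵢ = 200·8 + 6·6 + 30·3 + 70·7 + 700·6 = 6416.
Σwᵢyᵢ = 200·8 + 6·4 + 30·5 + 70·7 + 700·6 = 6464.
x* = 6416/1006 = 6.38, y* = 6464/1006 = 6.43.

(6.38, 6.43)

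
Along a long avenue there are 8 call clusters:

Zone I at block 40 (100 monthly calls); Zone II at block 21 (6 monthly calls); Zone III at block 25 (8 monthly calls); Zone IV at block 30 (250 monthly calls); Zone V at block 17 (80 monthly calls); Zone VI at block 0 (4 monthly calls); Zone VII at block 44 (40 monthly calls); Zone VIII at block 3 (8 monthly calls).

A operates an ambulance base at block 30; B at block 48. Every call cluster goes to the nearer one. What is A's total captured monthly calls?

The indifferent point is the midpoint (30+48)/2 = 39; call clusters left of it (closer to A at 30) go to A, those right go to B.
  Zone VI at 0 (w=4) → A
  Zone VIII at 3 (w=8) → A
  Zone V at 17 (w=80) → A
  Zone II at 21 (w=6) → A
  Zone III at 25 (w=8) → A
  Zone IV at 30 (w=250) → A
  Zone I at 40 (w=100) → B
  Zone VII at 44 (w=40) → B
A captures 356; B captures 140.

356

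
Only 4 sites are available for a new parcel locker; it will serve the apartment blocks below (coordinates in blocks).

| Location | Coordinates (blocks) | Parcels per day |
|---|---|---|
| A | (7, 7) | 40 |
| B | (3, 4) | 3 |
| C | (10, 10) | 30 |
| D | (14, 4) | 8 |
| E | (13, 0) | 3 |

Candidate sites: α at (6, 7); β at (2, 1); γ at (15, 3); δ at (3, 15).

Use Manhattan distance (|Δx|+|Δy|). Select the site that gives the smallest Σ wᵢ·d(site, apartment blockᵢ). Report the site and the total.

α, total 398 blocks

Total weighted distance at each candidate:
  α (6, 7): total = 398
  β (2, 1): total = 1118
  γ (15, 3): total = 910
  δ (3, 15): total = 1124
Minimum is at α with total 398 blocks.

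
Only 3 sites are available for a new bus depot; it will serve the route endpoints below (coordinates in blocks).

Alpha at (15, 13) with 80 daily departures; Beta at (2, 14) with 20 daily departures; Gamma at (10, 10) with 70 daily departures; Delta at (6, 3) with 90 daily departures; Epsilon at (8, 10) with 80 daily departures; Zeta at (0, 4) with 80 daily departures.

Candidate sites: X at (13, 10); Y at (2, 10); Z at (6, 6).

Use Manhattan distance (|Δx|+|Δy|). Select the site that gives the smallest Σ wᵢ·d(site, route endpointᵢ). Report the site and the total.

Total weighted distance at each candidate:
  X (13, 10): total = 4090
  Y (2, 10): total = 4030
  Z (6, 6): total = 3470
Minimum is at Z with total 3470 blocks.

Z, total 3470 blocks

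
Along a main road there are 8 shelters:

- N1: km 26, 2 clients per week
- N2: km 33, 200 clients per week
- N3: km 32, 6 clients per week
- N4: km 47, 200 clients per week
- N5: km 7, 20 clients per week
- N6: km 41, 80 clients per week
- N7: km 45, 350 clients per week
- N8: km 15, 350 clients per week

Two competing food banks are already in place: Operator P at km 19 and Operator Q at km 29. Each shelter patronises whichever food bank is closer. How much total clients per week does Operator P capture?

The indifferent point is the midpoint (19+29)/2 = 24; shelters left of it (closer to Operator P at 19) go to Operator P, those right go to Operator Q.
  N5 at 7 (w=20) → Operator P
  N8 at 15 (w=350) → Operator P
  N1 at 26 (w=2) → Operator Q
  N3 at 32 (w=6) → Operator Q
  N2 at 33 (w=200) → Operator Q
  N6 at 41 (w=80) → Operator Q
  N7 at 45 (w=350) → Operator Q
  N4 at 47 (w=200) → Operator Q
Operator P captures 370; Operator Q captures 838.

370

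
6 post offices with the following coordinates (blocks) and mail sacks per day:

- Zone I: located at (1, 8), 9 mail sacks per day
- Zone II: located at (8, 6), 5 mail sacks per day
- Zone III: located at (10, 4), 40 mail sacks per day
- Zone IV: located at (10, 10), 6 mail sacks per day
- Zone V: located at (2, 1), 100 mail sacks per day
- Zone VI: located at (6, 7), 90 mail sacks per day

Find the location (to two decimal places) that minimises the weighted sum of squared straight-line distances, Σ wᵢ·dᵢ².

The minimiser of Σwᵢ‖p−pᵢ‖² is the weighted centroid p* = (Σwᵢpᵢ)/(Σwᵢ).
Σwᵢ = 250.
Σwᵢxᵢ = 9·1 + 5·8 + 40·10 + 6·10 + 100·2 + 90·6 = 1249.
Σwᵢyᵢ = 9·8 + 5·6 + 40·4 + 6·10 + 100·1 + 90·7 = 1052.
x* = 1249/250 = 5.00, y* = 1052/250 = 4.21.

(5.00, 4.21)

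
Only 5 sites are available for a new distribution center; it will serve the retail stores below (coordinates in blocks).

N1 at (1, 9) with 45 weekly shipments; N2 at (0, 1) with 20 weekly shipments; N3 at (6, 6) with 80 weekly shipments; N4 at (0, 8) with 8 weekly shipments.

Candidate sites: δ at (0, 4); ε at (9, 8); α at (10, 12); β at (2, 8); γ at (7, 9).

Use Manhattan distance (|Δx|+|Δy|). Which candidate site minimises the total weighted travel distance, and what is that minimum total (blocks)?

Total weighted distance at each candidate:
  δ (0, 4): total = 1002
  ε (9, 8): total = 1197
  α (10, 12): total = 1872
  β (2, 8): total = 766
  γ (7, 9): total = 954
Minimum is at β with total 766 blocks.

β, total 766 blocks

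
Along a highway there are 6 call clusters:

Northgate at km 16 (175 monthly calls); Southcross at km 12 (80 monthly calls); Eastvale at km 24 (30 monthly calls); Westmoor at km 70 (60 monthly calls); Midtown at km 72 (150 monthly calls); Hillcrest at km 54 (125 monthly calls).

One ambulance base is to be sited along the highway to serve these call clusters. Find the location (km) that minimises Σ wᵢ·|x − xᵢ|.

For a sum of weighted absolute distances on a line, the optimum is the weighted median (not the mean). Total weight W = 620; half-weight = 310.
Sort by position and accumulate weight:
  km 12 (Southcross, w=80) → cum 80
  km 16 (Northgate, w=175) → cum 255
  km 24 (Eastvale, w=30) → cum 285
  km 54 (Hillcrest, w=125) → cum 410  ≥ 310 → median here
  km 70 (Westmoor, w=60) → cum 470
  km 72 (Midtown, w=150) → cum 620
Optimal location: km 54.

x = 54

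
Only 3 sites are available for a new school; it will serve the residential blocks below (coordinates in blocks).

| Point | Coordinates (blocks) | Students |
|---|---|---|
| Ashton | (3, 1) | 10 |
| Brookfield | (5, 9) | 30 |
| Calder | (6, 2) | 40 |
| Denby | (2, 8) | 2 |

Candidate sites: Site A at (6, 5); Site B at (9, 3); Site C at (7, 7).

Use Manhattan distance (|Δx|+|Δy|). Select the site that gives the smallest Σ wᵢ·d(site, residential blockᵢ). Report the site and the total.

Site A, total 354 blocks

Total weighted distance at each candidate:
  Site A (6, 5): total = 354
  Site B (9, 3): total = 564
  Site C (7, 7): total = 472
Minimum is at Site A with total 354 blocks.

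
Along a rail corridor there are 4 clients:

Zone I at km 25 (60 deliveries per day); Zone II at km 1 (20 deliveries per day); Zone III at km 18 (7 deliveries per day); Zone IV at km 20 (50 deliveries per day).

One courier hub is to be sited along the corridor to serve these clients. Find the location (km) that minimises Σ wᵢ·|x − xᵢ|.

x = 20

For a sum of weighted absolute distances on a line, the optimum is the weighted median (not the mean). Total weight W = 137; half-weight = 68.5.
Sort by position and accumulate weight:
  km 1 (Zone II, w=20) → cum 20
  km 18 (Zone III, w=7) → cum 27
  km 20 (Zone IV, w=50) → cum 77  ≥ 68.5 → median here
  km 25 (Zone I, w=60) → cum 137
Optimal location: km 20.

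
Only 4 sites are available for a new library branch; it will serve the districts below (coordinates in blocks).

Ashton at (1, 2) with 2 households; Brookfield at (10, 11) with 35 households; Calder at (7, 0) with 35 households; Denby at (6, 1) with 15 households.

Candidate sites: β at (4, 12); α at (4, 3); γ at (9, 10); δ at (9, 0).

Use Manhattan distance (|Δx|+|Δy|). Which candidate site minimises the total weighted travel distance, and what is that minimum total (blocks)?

δ, total 570 blocks

Total weighted distance at each candidate:
  β (4, 12): total = 991
  α (4, 3): total = 768
  γ (9, 10): total = 702
  δ (9, 0): total = 570
Minimum is at δ with total 570 blocks.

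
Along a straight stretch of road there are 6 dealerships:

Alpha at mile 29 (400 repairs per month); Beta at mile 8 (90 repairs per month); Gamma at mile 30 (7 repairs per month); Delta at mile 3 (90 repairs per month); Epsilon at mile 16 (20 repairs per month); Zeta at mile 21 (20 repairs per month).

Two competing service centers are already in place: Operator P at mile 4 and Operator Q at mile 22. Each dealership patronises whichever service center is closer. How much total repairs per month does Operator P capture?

180

The indifferent point is the midpoint (4+22)/2 = 13; dealerships left of it (closer to Operator P at 4) go to Operator P, those right go to Operator Q.
  Delta at 3 (w=90) → Operator P
  Beta at 8 (w=90) → Operator P
  Epsilon at 16 (w=20) → Operator Q
  Zeta at 21 (w=20) → Operator Q
  Alpha at 29 (w=400) → Operator Q
  Gamma at 30 (w=7) → Operator Q
Operator P captures 180; Operator Q captures 447.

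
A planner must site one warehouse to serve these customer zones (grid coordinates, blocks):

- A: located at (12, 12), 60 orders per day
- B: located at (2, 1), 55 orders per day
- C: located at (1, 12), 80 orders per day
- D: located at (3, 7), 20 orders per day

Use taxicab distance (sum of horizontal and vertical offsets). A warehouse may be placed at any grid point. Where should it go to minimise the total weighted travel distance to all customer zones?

(2, 12)

Manhattan distance separates: Σwᵢ(|x−xᵢ|+|y−yᵢ|) = Σwᵢ|x−xᵢ| + Σwᵢ|y−yᵢ|, so x and y are optimised independently as 1-D weighted medians.
Total weight W = 215; half = 107.5.
x-coordinate, sorted with cumulative weight:
  x=1 (C, w=80) cum 80
  x=2 (B, w=55) cum 135  ← median
  x=3 (D, w=20) cum 155
  x=12 (A, w=60) cum 215
⇒ x* = 2
y-coordinate, sorted with cumulative weight:
  y=1 (B, w=55) cum 55
  y=7 (D, w=20) cum 75
  y=12 (A, w=60) cum 135  ← median
  y=12 (C, w=80) cum 215
⇒ y* = 12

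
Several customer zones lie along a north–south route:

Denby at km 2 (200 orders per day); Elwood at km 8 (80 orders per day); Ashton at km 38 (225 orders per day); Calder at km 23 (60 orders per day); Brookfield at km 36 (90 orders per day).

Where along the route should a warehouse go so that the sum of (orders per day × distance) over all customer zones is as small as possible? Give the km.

For a sum of weighted absolute distances on a line, the optimum is the weighted median (not the mean). Total weight W = 655; half-weight = 327.5.
Sort by position and accumulate weight:
  km 2 (Denby, w=200) → cum 200
  km 8 (Elwood, w=80) → cum 280
  km 23 (Calder, w=60) → cum 340  ≥ 327.5 → median here
  km 36 (Brookfield, w=90) → cum 430
  km 38 (Ashton, w=225) → cum 655
Optimal location: km 23.

x = 23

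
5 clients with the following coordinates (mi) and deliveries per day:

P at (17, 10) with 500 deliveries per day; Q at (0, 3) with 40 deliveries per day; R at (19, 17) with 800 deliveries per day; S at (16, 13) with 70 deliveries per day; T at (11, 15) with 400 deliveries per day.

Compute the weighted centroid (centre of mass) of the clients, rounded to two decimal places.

The minimiser of Σwᵢ‖p−pᵢ‖² is the weighted centroid p* = (Σwᵢpᵢ)/(Σwᵢ).
Σwᵢ = 1810.
Σwᵢxᵢ = 500·17 + 40·0 + 800·19 + 70·16 + 400·11 = 29220.
Σwᵢyᵢ = 500·10 + 40·3 + 800·17 + 70·13 + 400·15 = 25630.
x* = 29220/1810 = 16.14, y* = 25630/1810 = 14.16.

(16.14, 14.16)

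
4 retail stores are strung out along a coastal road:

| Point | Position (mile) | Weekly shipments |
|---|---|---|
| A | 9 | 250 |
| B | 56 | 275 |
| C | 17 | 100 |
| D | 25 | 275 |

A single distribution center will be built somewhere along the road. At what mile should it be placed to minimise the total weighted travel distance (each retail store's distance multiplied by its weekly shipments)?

For a sum of weighted absolute distances on a line, the optimum is the weighted median (not the mean). Total weight W = 900; half-weight = 450.
Sort by position and accumulate weight:
  mile 9 (A, w=250) → cum 250
  mile 17 (C, w=100) → cum 350
  mile 25 (D, w=275) → cum 625  ≥ 450 → median here
  mile 56 (B, w=275) → cum 900
Optimal location: mile 25.

x = 25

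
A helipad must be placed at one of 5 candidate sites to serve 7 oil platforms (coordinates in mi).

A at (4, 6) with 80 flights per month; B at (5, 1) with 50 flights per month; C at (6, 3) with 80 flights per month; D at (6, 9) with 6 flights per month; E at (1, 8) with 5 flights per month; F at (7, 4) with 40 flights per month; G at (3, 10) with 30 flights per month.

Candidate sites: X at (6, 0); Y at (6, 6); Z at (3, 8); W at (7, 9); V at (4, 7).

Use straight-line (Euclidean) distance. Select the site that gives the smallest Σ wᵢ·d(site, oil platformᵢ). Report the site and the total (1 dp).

Y, total 939.3 mi

Total weighted distance at each candidate:
  X (6, 0): total = 1396.0
  Y (6, 6): total = 939.3
  Z (3, 8): total = 1324.6
  W (7, 9): total = 1598.4
  V (4, 7): total = 1039.3
Minimum is at Y with total 939.3 mi.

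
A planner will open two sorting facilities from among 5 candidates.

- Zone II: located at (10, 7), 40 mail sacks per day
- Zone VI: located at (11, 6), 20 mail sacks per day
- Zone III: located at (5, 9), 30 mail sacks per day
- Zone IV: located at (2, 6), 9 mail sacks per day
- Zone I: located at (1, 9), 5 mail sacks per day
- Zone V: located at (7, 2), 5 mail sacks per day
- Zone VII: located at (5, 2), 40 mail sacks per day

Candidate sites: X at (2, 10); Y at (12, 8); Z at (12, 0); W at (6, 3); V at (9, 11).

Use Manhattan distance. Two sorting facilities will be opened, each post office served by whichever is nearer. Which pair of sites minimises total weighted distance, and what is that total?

{Y, W}, total 598

Evaluate every pair (each demand assigned to the nearer of the two):
  {Y, W}: total = 598
  {W, V}: total = 723
  {X, W}: total = 736
  {X, Y}: total = 841
  {Z, W}: total = 878
  {Y, Z}: total = 983
  {X, V}: total = 1001
  {X, Z}: total = 1061
  {Z, V}: total = 1073
  {Y, V}: total = 1093
Best pair: {Y, W} with total 598.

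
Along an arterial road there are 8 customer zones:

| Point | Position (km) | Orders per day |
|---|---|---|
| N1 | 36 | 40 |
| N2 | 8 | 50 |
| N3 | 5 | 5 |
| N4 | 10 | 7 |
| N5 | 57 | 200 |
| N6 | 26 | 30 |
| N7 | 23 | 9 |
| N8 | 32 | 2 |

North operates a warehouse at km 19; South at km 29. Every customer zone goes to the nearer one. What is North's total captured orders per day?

71

The indifferent point is the midpoint (19+29)/2 = 24; customer zones left of it (closer to North at 19) go to North, those right go to South.
  N3 at 5 (w=5) → North
  N2 at 8 (w=50) → North
  N4 at 10 (w=7) → North
  N7 at 23 (w=9) → North
  N6 at 26 (w=30) → South
  N8 at 32 (w=2) → South
  N1 at 36 (w=40) → South
  N5 at 57 (w=200) → South
North captures 71; South captures 272.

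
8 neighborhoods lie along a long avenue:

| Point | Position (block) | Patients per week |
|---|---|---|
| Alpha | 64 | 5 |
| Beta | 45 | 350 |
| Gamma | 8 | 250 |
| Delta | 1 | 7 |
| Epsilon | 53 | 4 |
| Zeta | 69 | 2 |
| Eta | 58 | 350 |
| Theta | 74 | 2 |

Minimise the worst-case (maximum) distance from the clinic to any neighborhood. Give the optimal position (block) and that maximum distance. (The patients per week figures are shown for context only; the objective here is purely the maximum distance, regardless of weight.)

The 1-center on a line is the midpoint of the two extreme points: leftmost at 1, rightmost at 74.
Optimal location = (1 + 74)/2 = 37.5; maximum distance = (74 − 1)/2 = 36.5.

location 37.5, max distance 36.5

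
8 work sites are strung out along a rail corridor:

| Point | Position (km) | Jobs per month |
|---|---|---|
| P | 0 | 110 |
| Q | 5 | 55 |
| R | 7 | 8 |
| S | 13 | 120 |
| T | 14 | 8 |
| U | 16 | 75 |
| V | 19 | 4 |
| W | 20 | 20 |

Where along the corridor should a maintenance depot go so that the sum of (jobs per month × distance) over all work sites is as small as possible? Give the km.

For a sum of weighted absolute distances on a line, the optimum is the weighted median (not the mean). Total weight W = 400; half-weight = 200.
Sort by position and accumulate weight:
  km 0 (P, w=110) → cum 110
  km 5 (Q, w=55) → cum 165
  km 7 (R, w=8) → cum 173
  km 13 (S, w=120) → cum 293  ≥ 200 → median here
  km 14 (T, w=8) → cum 301
  km 16 (U, w=75) → cum 376
  km 19 (V, w=4) → cum 380
  km 20 (W, w=20) → cum 400
Optimal location: km 13.

x = 13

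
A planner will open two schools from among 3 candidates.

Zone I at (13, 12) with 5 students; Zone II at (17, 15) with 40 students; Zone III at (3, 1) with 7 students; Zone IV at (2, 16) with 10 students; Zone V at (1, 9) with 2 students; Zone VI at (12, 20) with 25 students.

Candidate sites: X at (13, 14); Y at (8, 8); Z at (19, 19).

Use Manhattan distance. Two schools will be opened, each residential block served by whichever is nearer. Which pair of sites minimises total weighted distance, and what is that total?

{X, Y}, total 615

Evaluate every pair (each demand assigned to the nearer of the two):
  {X, Y}: total = 615
  {X, Z}: total = 710
  {Y, Z}: total = 725
Best pair: {X, Y} with total 615.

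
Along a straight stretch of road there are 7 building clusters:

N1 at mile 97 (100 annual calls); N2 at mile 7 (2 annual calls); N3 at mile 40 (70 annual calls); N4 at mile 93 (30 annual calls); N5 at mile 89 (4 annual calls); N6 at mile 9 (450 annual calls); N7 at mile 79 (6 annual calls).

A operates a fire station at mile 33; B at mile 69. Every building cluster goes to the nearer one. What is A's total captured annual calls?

The indifferent point is the midpoint (33+69)/2 = 51; building clusters left of it (closer to A at 33) go to A, those right go to B.
  N2 at 7 (w=2) → A
  N6 at 9 (w=450) → A
  N3 at 40 (w=70) → A
  N7 at 79 (w=6) → B
  N5 at 89 (w=4) → B
  N4 at 93 (w=30) → B
  N1 at 97 (w=100) → B
A captures 522; B captures 140.

522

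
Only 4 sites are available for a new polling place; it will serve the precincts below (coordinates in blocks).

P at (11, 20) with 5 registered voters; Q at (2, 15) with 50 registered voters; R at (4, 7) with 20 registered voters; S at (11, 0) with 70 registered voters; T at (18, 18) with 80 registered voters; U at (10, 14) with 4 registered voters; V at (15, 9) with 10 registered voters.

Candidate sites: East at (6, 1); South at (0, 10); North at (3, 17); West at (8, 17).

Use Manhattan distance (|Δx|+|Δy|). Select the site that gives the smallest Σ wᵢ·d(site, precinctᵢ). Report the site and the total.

Total weighted distance at each candidate:
  East (6, 1): total = 4158
  South (0, 10): total = 4361
  North (3, 17): total = 3695
  West (8, 17): total = 3160
Minimum is at West with total 3160 blocks.

West, total 3160 blocks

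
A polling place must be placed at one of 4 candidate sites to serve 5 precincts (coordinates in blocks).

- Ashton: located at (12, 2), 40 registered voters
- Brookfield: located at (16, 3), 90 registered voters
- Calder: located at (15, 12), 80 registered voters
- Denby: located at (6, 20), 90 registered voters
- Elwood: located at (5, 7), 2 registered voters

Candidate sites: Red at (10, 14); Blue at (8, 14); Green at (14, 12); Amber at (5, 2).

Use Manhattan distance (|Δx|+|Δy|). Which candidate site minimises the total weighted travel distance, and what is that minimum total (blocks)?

Green, total 3018 blocks

Total weighted distance at each candidate:
  Red (10, 14): total = 3574
  Blue (8, 14): total = 3810
  Green (14, 12): total = 3018
  Amber (5, 2): total = 4680
Minimum is at Green with total 3018 blocks.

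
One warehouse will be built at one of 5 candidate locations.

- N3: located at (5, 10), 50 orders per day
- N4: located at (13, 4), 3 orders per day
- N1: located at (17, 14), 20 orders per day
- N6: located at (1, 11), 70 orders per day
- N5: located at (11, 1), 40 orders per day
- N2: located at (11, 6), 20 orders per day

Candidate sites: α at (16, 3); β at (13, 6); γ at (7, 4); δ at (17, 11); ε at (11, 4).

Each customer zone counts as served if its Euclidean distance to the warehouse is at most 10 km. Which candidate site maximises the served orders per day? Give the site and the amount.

Coverage radius r = 10 km; a point is covered iff (Δx)²+(Δy)² ≤ 10² = 100.
  α (16, 3): covers {N4, N5, N2} → 63
  β (13, 6): covers {N3, N4, N1, N5, N2} → 133
  γ (7, 4): covers {N3, N4, N6, N5, N2} → 183
  δ (17, 11): covers {N4, N1, N2} → 43
  ε (11, 4): covers {N3, N4, N5, N2} → 113
Maximum coverage at γ: 183 orders per day.

γ, covering 183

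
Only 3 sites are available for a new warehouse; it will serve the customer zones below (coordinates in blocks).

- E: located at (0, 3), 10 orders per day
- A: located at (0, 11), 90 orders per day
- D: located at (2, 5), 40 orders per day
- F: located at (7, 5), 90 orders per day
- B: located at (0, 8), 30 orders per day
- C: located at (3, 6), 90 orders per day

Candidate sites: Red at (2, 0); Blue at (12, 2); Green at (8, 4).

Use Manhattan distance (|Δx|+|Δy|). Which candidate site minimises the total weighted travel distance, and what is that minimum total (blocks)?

Green, total 2890 blocks

Total weighted distance at each candidate:
  Red (2, 0): total = 3250
  Blue (12, 2): total = 4970
  Green (8, 4): total = 2890
Minimum is at Green with total 2890 blocks.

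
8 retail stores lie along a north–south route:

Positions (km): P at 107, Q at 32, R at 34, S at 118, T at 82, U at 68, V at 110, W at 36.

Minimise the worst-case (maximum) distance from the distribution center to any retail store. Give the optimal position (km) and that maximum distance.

location 75, max distance 43

The 1-center on a line is the midpoint of the two extreme points: leftmost at 32, rightmost at 118.
Optimal location = (32 + 118)/2 = 75; maximum distance = (118 − 32)/2 = 43.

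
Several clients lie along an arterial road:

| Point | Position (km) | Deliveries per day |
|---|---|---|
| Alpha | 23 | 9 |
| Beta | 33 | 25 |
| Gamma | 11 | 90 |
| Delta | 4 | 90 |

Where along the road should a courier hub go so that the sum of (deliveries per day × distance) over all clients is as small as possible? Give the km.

x = 11

For a sum of weighted absolute distances on a line, the optimum is the weighted median (not the mean). Total weight W = 214; half-weight = 107.
Sort by position and accumulate weight:
  km 4 (Delta, w=90) → cum 90
  km 11 (Gamma, w=90) → cum 180  ≥ 107 → median here
  km 23 (Alpha, w=9) → cum 189
  km 33 (Beta, w=25) → cum 214
Optimal location: km 11.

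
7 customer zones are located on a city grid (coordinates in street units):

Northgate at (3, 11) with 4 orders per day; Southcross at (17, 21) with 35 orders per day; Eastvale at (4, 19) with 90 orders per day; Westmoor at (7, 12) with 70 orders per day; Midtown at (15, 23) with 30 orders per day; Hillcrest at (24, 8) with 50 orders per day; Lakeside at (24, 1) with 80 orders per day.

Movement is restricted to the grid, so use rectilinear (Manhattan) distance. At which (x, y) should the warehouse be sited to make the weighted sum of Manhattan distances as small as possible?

(15, 12)

Manhattan distance separates: Σwᵢ(|x−xᵢ|+|y−yᵢ|) = Σwᵢ|x−xᵢ| + Σwᵢ|y−yᵢ|, so x and y are optimised independently as 1-D weighted medians.
Total weight W = 359; half = 179.5.
x-coordinate, sorted with cumulative weight:
  x=3 (Northgate, w=4) cum 4
  x=4 (Eastvale, w=90) cum 94
  x=7 (Westmoor, w=70) cum 164
  x=15 (Midtown, w=30) cum 194  ← median
  x=17 (Southcross, w=35) cum 229
  x=24 (Hillcrest, w=50) cum 279
  x=24 (Lakeside, w=80) cum 359
⇒ x* = 15
y-coordinate, sorted with cumulative weight:
  y=1 (Lakeside, w=80) cum 80
  y=8 (Hillcrest, w=50) cum 130
  y=11 (Northgate, w=4) cum 134
  y=12 (Westmoor, w=70) cum 204  ← median
  y=19 (Eastvale, w=90) cum 294
  y=21 (Southcross, w=35) cum 329
  y=23 (Midtown, w=30) cum 359
⇒ y* = 12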